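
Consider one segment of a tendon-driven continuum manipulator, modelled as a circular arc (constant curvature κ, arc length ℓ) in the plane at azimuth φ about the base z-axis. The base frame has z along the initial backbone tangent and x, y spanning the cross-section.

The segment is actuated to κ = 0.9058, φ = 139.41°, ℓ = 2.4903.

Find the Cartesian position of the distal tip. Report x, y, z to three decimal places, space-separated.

-1.369 1.173 0.855

θ = κ·ℓ = 0.9058 × 2.4903 = 2.25571 rad
ρ = (1 − cos θ)/κ = (1 − -0.63261)/0.9058 = 1.80239
z = sin θ / κ = 0.77447/0.9058 = 0.85501
x = ρ cos φ = 1.80239 × cos(139.41°) = -1.36871
y = ρ sin φ = 1.80239 × sin(139.41°) = 1.17271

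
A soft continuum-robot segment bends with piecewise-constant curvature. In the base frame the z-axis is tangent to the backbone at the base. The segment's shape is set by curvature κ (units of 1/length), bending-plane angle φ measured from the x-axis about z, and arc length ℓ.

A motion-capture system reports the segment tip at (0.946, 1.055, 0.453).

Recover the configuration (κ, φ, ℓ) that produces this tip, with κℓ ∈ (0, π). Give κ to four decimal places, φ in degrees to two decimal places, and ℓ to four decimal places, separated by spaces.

ρ = √(x²+y²) = √(0.946² + 1.055²) = 1.41702
φ = atan2(y, x) mod 360° = atan2(1.055, 0.946) = 48.1180°
|p|² = ρ² + z² = 1.41702² + 0.453² = 2.21315
κ = 2ρ / |p|² = 2×1.41702 / 2.21315 = 1.28054
θ = 2·atan2(ρ, z) = 2·atan2(1.41702, 0.453) = 2.52276 rad
ℓ = θ/κ = 2.52276/1.28054 = 1.97007

1.2805 48.12 1.9701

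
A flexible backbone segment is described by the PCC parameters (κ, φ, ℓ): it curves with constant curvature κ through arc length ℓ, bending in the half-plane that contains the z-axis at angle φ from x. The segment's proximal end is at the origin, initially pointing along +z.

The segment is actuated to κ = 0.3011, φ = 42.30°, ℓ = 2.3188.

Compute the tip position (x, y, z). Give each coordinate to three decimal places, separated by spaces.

θ = κ·ℓ = 0.3011 × 2.3188 = 0.69819 rad
ρ = (1 − cos θ)/κ = (1 − 0.76601)/0.3011 = 0.77713
z = sin θ / κ = 0.64283/0.3011 = 2.13495
x = ρ cos φ = 0.77713 × cos(42.30°) = 0.57479
y = ρ sin φ = 0.77713 × sin(42.30°) = 0.52302

0.575 0.523 2.135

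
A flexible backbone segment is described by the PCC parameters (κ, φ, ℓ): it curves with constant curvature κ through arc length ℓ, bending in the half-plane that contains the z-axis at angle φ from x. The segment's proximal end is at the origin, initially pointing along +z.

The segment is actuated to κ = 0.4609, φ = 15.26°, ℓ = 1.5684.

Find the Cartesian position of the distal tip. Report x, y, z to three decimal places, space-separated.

0.523 0.143 1.435

θ = κ·ℓ = 0.4609 × 1.5684 = 0.72288 rad
ρ = (1 − cos θ)/κ = (1 − 0.74991)/0.4609 = 0.54262
z = sin θ / κ = 0.66154/0.4609 = 1.43533
x = ρ cos φ = 0.54262 × cos(15.26°) = 0.52349
y = ρ sin φ = 0.54262 × sin(15.26°) = 0.14282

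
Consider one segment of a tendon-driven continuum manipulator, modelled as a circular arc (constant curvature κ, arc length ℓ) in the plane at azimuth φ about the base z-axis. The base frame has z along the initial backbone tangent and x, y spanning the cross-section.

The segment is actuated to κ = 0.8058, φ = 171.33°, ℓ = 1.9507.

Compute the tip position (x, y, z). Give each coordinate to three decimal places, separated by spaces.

θ = κ·ℓ = 0.8058 × 1.9507 = 1.57187 rad
ρ = (1 − cos θ)/κ = (1 − -0.00108)/0.8058 = 1.24234
z = sin θ / κ = 1.00000/0.8058 = 1.24100
x = ρ cos φ = 1.24234 × cos(171.33°) = -1.22814
y = ρ sin φ = 1.24234 × sin(171.33°) = 0.18727

-1.228 0.187 1.241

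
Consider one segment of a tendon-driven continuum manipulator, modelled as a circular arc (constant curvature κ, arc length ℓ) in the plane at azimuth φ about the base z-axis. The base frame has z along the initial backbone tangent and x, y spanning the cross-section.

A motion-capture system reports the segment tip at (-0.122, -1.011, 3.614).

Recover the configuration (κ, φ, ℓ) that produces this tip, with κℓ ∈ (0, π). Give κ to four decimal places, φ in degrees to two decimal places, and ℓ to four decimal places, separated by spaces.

0.1445 263.12 3.8024

ρ = √(x²+y²) = √(-0.122² + -1.011²) = 1.01833
φ = atan2(y, x) mod 360° = atan2(-1.011, -0.122) = 263.1192°
|p|² = ρ² + z² = 1.01833² + 3.614² = 14.09800
κ = 2ρ / |p|² = 2×1.01833 / 14.09800 = 0.14447
θ = 2·atan2(ρ, z) = 2·atan2(1.01833, 3.614) = 0.54931 rad
ℓ = θ/κ = 0.54931/0.14447 = 3.80236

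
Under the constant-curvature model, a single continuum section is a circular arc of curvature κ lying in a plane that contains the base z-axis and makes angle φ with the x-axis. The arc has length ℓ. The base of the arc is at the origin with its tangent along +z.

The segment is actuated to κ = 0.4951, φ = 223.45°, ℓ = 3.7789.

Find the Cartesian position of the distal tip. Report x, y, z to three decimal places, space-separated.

θ = κ·ℓ = 0.4951 × 3.7789 = 1.87093 rad
ρ = (1 − cos θ)/κ = (1 − -0.29565)/0.4951 = 2.61695
z = sin θ / κ = 0.95530/0.4951 = 1.92950
x = ρ cos φ = 2.61695 × cos(223.45°) = -1.89984
y = ρ sin φ = 2.61695 × sin(223.45°) = -1.79973

-1.900 -1.800 1.930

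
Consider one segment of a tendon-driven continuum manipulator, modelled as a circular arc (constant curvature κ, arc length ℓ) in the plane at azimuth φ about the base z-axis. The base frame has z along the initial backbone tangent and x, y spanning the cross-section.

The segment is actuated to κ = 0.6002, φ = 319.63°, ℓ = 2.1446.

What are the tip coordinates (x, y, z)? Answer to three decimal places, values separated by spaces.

θ = κ·ℓ = 0.6002 × 2.1446 = 1.28719 rad
ρ = (1 − cos θ)/κ = (1 − 0.27982)/0.6002 = 1.19990
z = sin θ / κ = 0.96005/0.6002 = 1.59955
x = ρ cos φ = 1.19990 × cos(319.63°) = 0.91418
y = ρ sin φ = 1.19990 × sin(319.63°) = -0.77720

0.914 -0.777 1.600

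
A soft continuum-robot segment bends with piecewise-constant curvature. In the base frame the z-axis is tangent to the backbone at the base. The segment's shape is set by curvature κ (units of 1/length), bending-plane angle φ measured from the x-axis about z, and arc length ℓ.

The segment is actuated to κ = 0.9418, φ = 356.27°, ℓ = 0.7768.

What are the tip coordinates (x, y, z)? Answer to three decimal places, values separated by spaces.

0.271 -0.018 0.709

θ = κ·ℓ = 0.9418 × 0.7768 = 0.73159 rad
ρ = (1 − cos θ)/κ = (1 − 0.74411)/0.9418 = 0.27170
z = sin θ / κ = 0.66805/0.9418 = 0.70934
x = ρ cos φ = 0.27170 × cos(356.27°) = 0.27112
y = ρ sin φ = 0.27170 × sin(356.27°) = -0.01768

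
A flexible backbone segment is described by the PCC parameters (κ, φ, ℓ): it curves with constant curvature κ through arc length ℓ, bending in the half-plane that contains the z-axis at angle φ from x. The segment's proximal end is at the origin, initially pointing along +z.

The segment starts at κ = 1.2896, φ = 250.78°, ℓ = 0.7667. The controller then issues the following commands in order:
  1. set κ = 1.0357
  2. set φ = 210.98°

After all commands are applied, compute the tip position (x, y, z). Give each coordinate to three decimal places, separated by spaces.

-0.248 -0.149 0.689

initial: κ=1.2896, φ=250.78°, ℓ=0.7667
cmd 1: set κ=1.0357 → (κ,φ,ℓ)=(1.0357,250.78°,0.7667) → tip=(-0.0951,-0.2727,0.6886)
cmd 2: set φ=210.98° → (κ,φ,ℓ)=(1.0357,210.98°,0.7667) → tip=(-0.2476,-0.1486,0.6886)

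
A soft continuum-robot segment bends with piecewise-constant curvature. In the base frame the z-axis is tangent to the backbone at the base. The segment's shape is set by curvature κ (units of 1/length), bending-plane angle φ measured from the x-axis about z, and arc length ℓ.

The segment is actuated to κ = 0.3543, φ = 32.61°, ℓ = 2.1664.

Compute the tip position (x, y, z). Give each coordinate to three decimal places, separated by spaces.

θ = κ·ℓ = 0.3543 × 2.1664 = 0.76756 rad
ρ = (1 − cos θ)/κ = (1 − 0.71961)/0.3543 = 0.79139
z = sin θ / κ = 0.69438/0.3543 = 1.95986
x = ρ cos φ = 0.79139 × cos(32.61°) = 0.66663
y = ρ sin φ = 0.79139 × sin(32.61°) = 0.42649

0.667 0.426 1.960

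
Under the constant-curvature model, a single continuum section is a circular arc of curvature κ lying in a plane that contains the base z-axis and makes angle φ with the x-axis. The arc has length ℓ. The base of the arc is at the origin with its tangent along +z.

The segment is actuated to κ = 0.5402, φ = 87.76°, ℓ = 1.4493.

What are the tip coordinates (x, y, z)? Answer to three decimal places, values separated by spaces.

0.021 0.539 1.306

θ = κ·ℓ = 0.5402 × 1.4493 = 0.78291 rad
ρ = (1 − cos θ)/κ = (1 − 0.70886)/0.5402 = 0.53894
z = sin θ / κ = 0.70535/0.5402 = 1.30571
x = ρ cos φ = 0.53894 × cos(87.76°) = 0.02106
y = ρ sin φ = 0.53894 × sin(87.76°) = 0.53853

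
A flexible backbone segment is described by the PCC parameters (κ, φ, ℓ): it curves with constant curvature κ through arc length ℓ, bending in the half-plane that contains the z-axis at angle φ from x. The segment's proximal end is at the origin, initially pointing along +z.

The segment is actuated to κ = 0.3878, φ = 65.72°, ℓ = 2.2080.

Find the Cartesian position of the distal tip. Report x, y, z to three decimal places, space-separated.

θ = κ·ℓ = 0.3878 × 2.2080 = 0.85626 rad
ρ = (1 − cos θ)/κ = (1 − 0.65527)/0.3878 = 0.88895
z = sin θ / κ = 0.75540/0.3878 = 1.94791
x = ρ cos φ = 0.88895 × cos(65.72°) = 0.36553
y = ρ sin φ = 0.88895 × sin(65.72°) = 0.81032

0.366 0.810 1.948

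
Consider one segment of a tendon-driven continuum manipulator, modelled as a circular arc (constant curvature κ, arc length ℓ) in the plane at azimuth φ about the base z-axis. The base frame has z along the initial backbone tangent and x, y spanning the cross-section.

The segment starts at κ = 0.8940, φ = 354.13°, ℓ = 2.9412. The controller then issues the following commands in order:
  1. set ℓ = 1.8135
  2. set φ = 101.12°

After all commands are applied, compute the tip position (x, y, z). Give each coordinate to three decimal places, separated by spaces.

initial: κ=0.8940, φ=354.13°, ℓ=2.9412
cmd 1: set ℓ=1.8135 → (κ,φ,ℓ)=(0.8940,354.13°,1.8135) → tip=(1.1688,-0.1202,1.1171)
cmd 2: set φ=101.12° → (κ,φ,ℓ)=(0.8940,101.12°,1.8135) → tip=(-0.2266,1.1529,1.1171)

-0.227 1.153 1.117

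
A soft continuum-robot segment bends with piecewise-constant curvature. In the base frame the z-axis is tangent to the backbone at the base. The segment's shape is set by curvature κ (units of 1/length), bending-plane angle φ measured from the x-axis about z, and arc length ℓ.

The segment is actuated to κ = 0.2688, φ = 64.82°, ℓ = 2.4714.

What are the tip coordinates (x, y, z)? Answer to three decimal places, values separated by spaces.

0.337 0.716 2.294

θ = κ·ℓ = 0.2688 × 2.4714 = 0.66431 rad
ρ = (1 − cos θ)/κ = (1 − 0.78734)/0.2688 = 0.79114
z = sin θ / κ = 0.61652/0.2688 = 2.29359
x = ρ cos φ = 0.79114 × cos(64.82°) = 0.33660
y = ρ sin φ = 0.79114 × sin(64.82°) = 0.71596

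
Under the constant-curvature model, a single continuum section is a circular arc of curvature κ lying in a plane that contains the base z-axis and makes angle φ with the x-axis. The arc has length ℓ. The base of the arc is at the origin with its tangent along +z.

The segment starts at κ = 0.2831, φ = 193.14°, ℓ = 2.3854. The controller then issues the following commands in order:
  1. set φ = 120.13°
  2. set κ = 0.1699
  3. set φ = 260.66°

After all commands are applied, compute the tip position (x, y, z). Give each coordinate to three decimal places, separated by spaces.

-0.077 -0.470 2.321

initial: κ=0.2831, φ=193.14°, ℓ=2.3854
cmd 1: set φ=120.13° → (κ,φ,ℓ)=(0.2831,120.13°,2.3854) → tip=(-0.3892,0.6705,2.2082)
cmd 2: set κ=0.1699 → (κ,φ,ℓ)=(0.1699,120.13°,2.3854) → tip=(-0.2393,0.4124,2.3206)
cmd 3: set φ=260.66° → (κ,φ,ℓ)=(0.1699,260.66°,2.3854) → tip=(-0.0774,-0.4705,2.3206)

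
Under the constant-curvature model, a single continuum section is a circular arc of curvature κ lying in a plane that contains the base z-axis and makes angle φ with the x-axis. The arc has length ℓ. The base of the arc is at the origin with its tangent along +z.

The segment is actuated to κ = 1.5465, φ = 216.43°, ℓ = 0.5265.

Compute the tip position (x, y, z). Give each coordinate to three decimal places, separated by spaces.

-0.163 -0.120 0.470

θ = κ·ℓ = 1.5465 × 0.5265 = 0.81423 rad
ρ = (1 − cos θ)/κ = (1 − 0.68643)/1.5465 = 0.20276
z = sin θ / κ = 0.72720/1.5465 = 0.47022
x = ρ cos φ = 0.20276 × cos(216.43°) = -0.16314
y = ρ sin φ = 0.20276 × sin(216.43°) = -0.12041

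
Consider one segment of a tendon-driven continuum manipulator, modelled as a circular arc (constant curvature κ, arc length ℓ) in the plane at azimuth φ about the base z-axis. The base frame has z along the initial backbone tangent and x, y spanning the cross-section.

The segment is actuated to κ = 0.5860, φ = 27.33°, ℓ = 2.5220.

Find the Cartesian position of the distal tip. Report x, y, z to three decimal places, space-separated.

1.375 0.711 1.699

θ = κ·ℓ = 0.5860 × 2.5220 = 1.47789 rad
ρ = (1 − cos θ)/κ = (1 − 0.09277)/0.5860 = 1.54817
z = sin θ / κ = 0.99569/0.5860 = 1.69913
x = ρ cos φ = 1.54817 × cos(27.33°) = 1.37536
y = ρ sin φ = 1.54817 × sin(27.33°) = 0.71079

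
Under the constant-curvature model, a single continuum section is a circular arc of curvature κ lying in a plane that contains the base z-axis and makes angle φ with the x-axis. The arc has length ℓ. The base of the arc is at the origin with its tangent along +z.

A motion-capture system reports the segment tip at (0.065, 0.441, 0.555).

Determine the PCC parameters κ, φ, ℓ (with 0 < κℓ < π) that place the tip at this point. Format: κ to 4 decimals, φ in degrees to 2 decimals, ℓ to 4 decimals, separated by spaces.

1.7594 81.62 0.7692

ρ = √(x²+y²) = √(0.065² + 0.441²) = 0.44576
φ = atan2(y, x) mod 360° = atan2(0.441, 0.065) = 81.6154°
|p|² = ρ² + z² = 0.44576² + 0.555² = 0.50673
κ = 2ρ / |p|² = 2×0.44576 / 0.50673 = 1.75937
θ = 2·atan2(ρ, z) = 2·atan2(0.44576, 0.555) = 1.35335 rad
ℓ = θ/κ = 1.35335/1.75937 = 0.76922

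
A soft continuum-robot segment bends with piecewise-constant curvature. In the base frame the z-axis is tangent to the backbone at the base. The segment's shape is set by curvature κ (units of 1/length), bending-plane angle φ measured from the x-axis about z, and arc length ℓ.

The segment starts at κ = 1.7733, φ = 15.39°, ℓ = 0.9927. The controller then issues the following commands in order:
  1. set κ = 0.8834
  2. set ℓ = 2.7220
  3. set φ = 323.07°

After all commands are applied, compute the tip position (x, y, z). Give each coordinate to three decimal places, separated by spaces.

1.575 -1.184 0.761

initial: κ=1.7733, φ=15.39°, ℓ=0.9927
cmd 1: set κ=0.8834 → (κ,φ,ℓ)=(0.8834,15.39°,0.9927) → tip=(0.3935,0.1083,0.8703)
cmd 2: set ℓ=2.7220 → (κ,φ,ℓ)=(0.8834,15.39°,2.7220) → tip=(1.8996,0.5229,0.7608)
cmd 3: set φ=323.07° → (κ,φ,ℓ)=(0.8834,323.07°,2.7220) → tip=(1.5749,-1.1838,0.7608)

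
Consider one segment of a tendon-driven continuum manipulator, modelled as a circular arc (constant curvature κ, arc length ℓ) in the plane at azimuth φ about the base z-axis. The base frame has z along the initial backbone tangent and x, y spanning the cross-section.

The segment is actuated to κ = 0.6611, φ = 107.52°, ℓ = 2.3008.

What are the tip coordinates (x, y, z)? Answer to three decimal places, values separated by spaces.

θ = κ·ℓ = 0.6611 × 2.3008 = 1.52106 rad
ρ = (1 − cos θ)/κ = (1 − 0.04972)/0.6611 = 1.43743
z = sin θ / κ = 0.99876/0.6611 = 1.51076
x = ρ cos φ = 1.43743 × cos(107.52°) = -0.43272
y = ρ sin φ = 1.43743 × sin(107.52°) = 1.37075

-0.433 1.371 1.511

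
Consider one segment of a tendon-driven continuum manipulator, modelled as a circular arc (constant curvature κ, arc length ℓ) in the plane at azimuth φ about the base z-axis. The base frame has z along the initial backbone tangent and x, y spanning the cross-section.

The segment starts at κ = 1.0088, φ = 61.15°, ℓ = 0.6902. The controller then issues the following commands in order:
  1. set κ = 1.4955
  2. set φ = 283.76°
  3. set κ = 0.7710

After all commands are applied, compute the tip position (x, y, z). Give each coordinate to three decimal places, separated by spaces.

0.043 -0.174 0.658

initial: κ=1.0088, φ=61.15°, ℓ=0.6902
cmd 1: set κ=1.4955 → (κ,φ,ℓ)=(1.4955,61.15°,0.6902) → tip=(0.1571,0.2853,0.5740)
cmd 2: set φ=283.76° → (κ,φ,ℓ)=(1.4955,283.76°,0.6902) → tip=(0.0775,-0.3163,0.5740)
cmd 3: set κ=0.7710 → (κ,φ,ℓ)=(0.7710,283.76°,0.6902) → tip=(0.0427,-0.1742,0.6581)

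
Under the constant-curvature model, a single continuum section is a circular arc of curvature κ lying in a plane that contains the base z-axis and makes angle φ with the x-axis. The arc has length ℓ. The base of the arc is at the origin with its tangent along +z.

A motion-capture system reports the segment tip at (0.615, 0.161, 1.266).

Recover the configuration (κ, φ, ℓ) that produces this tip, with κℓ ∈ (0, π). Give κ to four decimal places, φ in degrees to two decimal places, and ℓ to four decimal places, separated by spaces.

0.6335 14.67 1.4691

ρ = √(x²+y²) = √(0.615² + 0.161²) = 0.63572
φ = atan2(y, x) mod 360° = atan2(0.161, 0.615) = 14.6702°
|p|² = ρ² + z² = 0.63572² + 1.266² = 2.00690
κ = 2ρ / |p|² = 2×0.63572 / 2.00690 = 0.63354
θ = 2·atan2(ρ, z) = 2·atan2(0.63572, 1.266) = 0.93074 rad
ℓ = θ/κ = 0.93074/0.63354 = 1.46911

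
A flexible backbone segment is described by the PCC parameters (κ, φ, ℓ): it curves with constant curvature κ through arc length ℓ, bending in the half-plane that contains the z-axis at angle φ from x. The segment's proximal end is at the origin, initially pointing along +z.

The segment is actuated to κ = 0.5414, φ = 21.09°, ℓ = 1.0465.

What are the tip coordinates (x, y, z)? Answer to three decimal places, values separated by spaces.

0.269 0.104 0.991

θ = κ·ℓ = 0.5414 × 1.0465 = 0.56658 rad
ρ = (1 − cos θ)/κ = (1 − 0.84374)/0.5414 = 0.28861
z = sin θ / κ = 0.53675/0.5414 = 0.99140
x = ρ cos φ = 0.28861 × cos(21.09°) = 0.26928
y = ρ sin φ = 0.28861 × sin(21.09°) = 0.10385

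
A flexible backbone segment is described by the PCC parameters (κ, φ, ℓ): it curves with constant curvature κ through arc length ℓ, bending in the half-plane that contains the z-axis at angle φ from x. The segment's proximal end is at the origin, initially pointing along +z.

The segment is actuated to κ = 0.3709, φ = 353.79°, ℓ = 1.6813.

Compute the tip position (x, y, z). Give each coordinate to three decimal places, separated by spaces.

θ = κ·ℓ = 0.3709 × 1.6813 = 0.62359 rad
ρ = (1 − cos θ)/κ = (1 − 0.81178)/0.3709 = 0.50746
z = sin θ / κ = 0.58396/0.3709 = 1.57443
x = ρ cos φ = 0.50746 × cos(353.79°) = 0.50448
y = ρ sin φ = 0.50746 × sin(353.79°) = -0.05489

0.504 -0.055 1.574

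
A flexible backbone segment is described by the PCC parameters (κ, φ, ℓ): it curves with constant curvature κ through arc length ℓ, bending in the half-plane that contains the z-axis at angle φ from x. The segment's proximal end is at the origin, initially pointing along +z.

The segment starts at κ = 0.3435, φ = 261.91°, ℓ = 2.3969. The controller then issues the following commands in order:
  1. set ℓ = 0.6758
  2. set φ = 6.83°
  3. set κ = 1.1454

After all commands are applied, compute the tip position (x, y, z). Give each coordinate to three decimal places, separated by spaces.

initial: κ=0.3435, φ=261.91°, ℓ=2.3969
cmd 1: set ℓ=0.6758 → (κ,φ,ℓ)=(0.3435,261.91°,0.6758) → tip=(-0.0110,-0.0773,0.6697)
cmd 2: set φ=6.83° → (κ,φ,ℓ)=(0.3435,6.83°,0.6758) → tip=(0.0775,0.0093,0.6697)
cmd 3: set κ=1.1454 → (κ,φ,ℓ)=(1.1454,6.83°,0.6758) → tip=(0.2470,0.0296,0.6103)

0.247 0.030 0.610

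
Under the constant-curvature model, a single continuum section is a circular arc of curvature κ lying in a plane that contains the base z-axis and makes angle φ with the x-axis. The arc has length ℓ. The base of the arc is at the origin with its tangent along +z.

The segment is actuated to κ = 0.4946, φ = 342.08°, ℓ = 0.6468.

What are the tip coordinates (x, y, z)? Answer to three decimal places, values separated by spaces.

0.098 -0.032 0.636

θ = κ·ℓ = 0.4946 × 0.6468 = 0.31991 rad
ρ = (1 − cos θ)/κ = (1 − 0.94926)/0.4946 = 0.10258
z = sin θ / κ = 0.31448/0.4946 = 0.63582
x = ρ cos φ = 0.10258 × cos(342.08°) = 0.09760
y = ρ sin φ = 0.10258 × sin(342.08°) = -0.03156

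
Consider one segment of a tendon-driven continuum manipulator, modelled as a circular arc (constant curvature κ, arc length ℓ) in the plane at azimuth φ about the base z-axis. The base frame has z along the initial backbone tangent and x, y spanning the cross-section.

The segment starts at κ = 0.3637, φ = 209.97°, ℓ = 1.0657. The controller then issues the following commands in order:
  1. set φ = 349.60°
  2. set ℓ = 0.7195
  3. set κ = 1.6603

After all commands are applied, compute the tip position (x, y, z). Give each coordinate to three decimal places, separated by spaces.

initial: κ=0.3637, φ=209.97°, ℓ=1.0657
cmd 1: set φ=349.60° → (κ,φ,ℓ)=(0.3637,349.60°,1.0657) → tip=(0.2006,-0.0368,1.0392)
cmd 2: set ℓ=0.7195 → (κ,φ,ℓ)=(0.3637,349.60°,0.7195) → tip=(0.0921,-0.0169,0.7113)
cmd 3: set κ=1.6603 → (κ,φ,ℓ)=(1.6603,349.60°,0.7195) → tip=(0.3748,-0.0688,0.5602)

0.375 -0.069 0.560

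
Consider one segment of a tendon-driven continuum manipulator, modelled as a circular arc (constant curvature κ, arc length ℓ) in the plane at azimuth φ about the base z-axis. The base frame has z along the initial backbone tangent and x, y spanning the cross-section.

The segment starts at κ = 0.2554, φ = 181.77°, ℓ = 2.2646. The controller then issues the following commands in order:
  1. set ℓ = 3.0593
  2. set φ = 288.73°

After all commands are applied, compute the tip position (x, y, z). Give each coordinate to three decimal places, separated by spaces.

0.365 -1.075 2.757

initial: κ=0.2554, φ=181.77°, ℓ=2.2646
cmd 1: set ℓ=3.0593 → (κ,φ,ℓ)=(0.2554,181.77°,3.0593) → tip=(-1.1351,-0.0351,2.7574)
cmd 2: set φ=288.73° → (κ,φ,ℓ)=(0.2554,288.73°,3.0593) → tip=(0.3647,-1.0755,2.7574)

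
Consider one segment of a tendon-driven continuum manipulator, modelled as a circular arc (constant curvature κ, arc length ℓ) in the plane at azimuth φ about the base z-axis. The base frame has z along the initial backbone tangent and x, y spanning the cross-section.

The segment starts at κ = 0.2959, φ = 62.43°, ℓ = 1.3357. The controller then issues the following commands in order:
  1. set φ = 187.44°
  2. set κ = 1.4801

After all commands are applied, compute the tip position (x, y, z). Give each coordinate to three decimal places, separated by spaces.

initial: κ=0.2959, φ=62.43°, ℓ=1.3357
cmd 1: set φ=187.44° → (κ,φ,ℓ)=(0.2959,187.44°,1.3357) → tip=(-0.2583,-0.0337,1.3012)
cmd 2: set κ=1.4801 → (κ,φ,ℓ)=(1.4801,187.44°,1.3357) → tip=(-0.9346,-0.1221,0.6207)

-0.935 -0.122 0.621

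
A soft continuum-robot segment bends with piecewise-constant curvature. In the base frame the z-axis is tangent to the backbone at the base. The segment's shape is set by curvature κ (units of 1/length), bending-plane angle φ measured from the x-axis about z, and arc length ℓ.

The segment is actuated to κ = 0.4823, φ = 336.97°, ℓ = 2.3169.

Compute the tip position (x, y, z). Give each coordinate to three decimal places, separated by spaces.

θ = κ·ℓ = 0.4823 × 2.3169 = 1.11744 rad
ρ = (1 − cos θ)/κ = (1 − 0.43798)/0.4823 = 1.16528
z = sin θ / κ = 0.89898/0.4823 = 1.86395
x = ρ cos φ = 1.16528 × cos(336.97°) = 1.07241
y = ρ sin φ = 1.16528 × sin(336.97°) = -0.45587

1.072 -0.456 1.864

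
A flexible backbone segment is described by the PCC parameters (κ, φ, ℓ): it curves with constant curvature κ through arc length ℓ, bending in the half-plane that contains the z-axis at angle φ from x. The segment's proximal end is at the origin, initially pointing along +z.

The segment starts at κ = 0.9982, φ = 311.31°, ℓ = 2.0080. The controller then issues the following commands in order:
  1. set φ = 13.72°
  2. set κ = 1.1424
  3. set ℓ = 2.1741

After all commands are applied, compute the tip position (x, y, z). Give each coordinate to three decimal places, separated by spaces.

initial: κ=0.9982, φ=311.31°, ℓ=2.0080
cmd 1: set φ=13.72° → (κ,φ,ℓ)=(0.9982,13.72°,2.0080) → tip=(1.3821,0.3374,0.9091)
cmd 2: set κ=1.1424 → (κ,φ,ℓ)=(1.1424,13.72°,2.0080) → tip=(1.4131,0.3450,0.6563)
cmd 3: set ℓ=2.1741 → (κ,φ,ℓ)=(1.1424,13.72°,2.1741) → tip=(1.5233,0.3719,0.5352)

1.523 0.372 0.535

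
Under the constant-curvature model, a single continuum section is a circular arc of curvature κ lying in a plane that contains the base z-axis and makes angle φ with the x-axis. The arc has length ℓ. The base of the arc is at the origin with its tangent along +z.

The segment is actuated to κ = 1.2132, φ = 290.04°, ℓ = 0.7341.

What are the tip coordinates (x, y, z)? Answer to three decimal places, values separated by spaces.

0.105 -0.287 0.641

θ = κ·ℓ = 1.2132 × 0.7341 = 0.89061 rad
ρ = (1 − cos θ)/κ = (1 − 0.62894)/1.2132 = 0.30585
z = sin θ / κ = 0.77746/1.2132 = 0.64083
x = ρ cos φ = 0.30585 × cos(290.04°) = 0.10481
y = ρ sin φ = 0.30585 × sin(290.04°) = -0.28734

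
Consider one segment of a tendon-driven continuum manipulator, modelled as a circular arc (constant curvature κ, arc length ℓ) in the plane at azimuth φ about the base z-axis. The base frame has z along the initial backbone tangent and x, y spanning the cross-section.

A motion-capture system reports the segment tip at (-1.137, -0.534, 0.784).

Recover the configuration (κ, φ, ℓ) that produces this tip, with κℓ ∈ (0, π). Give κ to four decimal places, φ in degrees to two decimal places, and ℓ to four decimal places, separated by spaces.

1.1458 205.16 1.7679

ρ = √(x²+y²) = √(-1.137² + -0.534²) = 1.25615
φ = atan2(y, x) mod 360° = atan2(-0.534, -1.137) = 205.1574°
|p|² = ρ² + z² = 1.25615² + 0.784² = 2.19258
κ = 2ρ / |p|² = 2×1.25615 / 2.19258 = 1.14582
θ = 2·atan2(ρ, z) = 2·atan2(1.25615, 0.784) = 2.02565 rad
ℓ = θ/κ = 2.02565/1.14582 = 1.76786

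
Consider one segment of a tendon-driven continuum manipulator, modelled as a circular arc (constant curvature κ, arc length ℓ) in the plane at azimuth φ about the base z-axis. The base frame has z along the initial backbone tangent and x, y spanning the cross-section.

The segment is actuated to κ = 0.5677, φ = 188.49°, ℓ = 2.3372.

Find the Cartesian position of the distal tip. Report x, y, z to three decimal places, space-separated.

-1.321 -0.197 1.709

θ = κ·ℓ = 0.5677 × 2.3372 = 1.32683 rad
ρ = (1 − cos θ)/κ = (1 − 0.24155)/0.5677 = 1.33600
z = sin θ / κ = 0.97039/0.5677 = 1.70933
x = ρ cos φ = 1.33600 × cos(188.49°) = -1.32136
y = ρ sin φ = 1.33600 × sin(188.49°) = -0.19724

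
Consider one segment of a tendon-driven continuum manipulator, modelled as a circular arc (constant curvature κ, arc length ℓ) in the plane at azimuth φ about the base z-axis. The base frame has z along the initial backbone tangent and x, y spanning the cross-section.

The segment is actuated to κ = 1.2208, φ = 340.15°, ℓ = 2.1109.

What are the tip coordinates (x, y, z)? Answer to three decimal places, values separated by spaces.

θ = κ·ℓ = 1.2208 × 2.1109 = 2.57699 rad
ρ = (1 − cos θ)/κ = (1 − -0.84480)/1.2208 = 1.51114
z = sin θ / κ = 0.53508/1.2208 = 0.43831
x = ρ cos φ = 1.51114 × cos(340.15°) = 1.42136
y = ρ sin φ = 1.51114 × sin(340.15°) = -0.51312

1.421 -0.513 0.438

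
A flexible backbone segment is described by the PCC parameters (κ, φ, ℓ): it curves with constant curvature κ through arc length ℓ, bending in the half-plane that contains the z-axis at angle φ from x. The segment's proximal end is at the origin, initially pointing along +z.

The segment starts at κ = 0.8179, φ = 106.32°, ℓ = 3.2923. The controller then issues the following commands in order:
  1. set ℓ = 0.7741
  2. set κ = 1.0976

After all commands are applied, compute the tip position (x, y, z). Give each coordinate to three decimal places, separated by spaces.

-0.087 0.297 0.684

initial: κ=0.8179, φ=106.32°, ℓ=3.2923
cmd 1: set ℓ=0.7741 → (κ,φ,ℓ)=(0.8179,106.32°,0.7741) → tip=(-0.0666,0.2274,0.7234)
cmd 2: set κ=1.0976 → (κ,φ,ℓ)=(1.0976,106.32°,0.7741) → tip=(-0.0870,0.2971,0.6843)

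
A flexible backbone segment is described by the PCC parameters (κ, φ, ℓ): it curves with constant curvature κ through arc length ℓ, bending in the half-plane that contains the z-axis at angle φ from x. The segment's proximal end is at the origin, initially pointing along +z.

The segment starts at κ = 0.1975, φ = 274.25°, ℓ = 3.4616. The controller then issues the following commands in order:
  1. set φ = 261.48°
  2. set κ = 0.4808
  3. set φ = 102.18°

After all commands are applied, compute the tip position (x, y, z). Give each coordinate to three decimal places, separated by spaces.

initial: κ=0.1975, φ=274.25°, ℓ=3.4616
cmd 1: set φ=261.48° → (κ,φ,ℓ)=(0.1975,261.48°,3.4616) → tip=(-0.1686,-1.1254,3.1982)
cmd 2: set κ=0.4808 → (κ,φ,ℓ)=(0.4808,261.48°,3.4616) → tip=(-0.3369,-2.2490,2.0708)
cmd 3: set φ=102.18° → (κ,φ,ℓ)=(0.4808,102.18°,3.4616) → tip=(-0.4798,2.2229,2.0708)

-0.480 2.223 2.071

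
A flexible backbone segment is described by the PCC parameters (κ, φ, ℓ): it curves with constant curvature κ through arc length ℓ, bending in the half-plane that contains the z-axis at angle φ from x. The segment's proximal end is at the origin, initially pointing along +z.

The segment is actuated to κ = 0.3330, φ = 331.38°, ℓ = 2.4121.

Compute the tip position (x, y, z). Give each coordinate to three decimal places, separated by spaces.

0.806 -0.440 2.161

θ = κ·ℓ = 0.3330 × 2.4121 = 0.80323 rad
ρ = (1 − cos θ)/κ = (1 − 0.69439)/0.3330 = 0.91776
z = sin θ / κ = 0.71960/0.3330 = 2.16097
x = ρ cos φ = 0.91776 × cos(331.38°) = 0.80562
y = ρ sin φ = 0.91776 × sin(331.38°) = -0.43960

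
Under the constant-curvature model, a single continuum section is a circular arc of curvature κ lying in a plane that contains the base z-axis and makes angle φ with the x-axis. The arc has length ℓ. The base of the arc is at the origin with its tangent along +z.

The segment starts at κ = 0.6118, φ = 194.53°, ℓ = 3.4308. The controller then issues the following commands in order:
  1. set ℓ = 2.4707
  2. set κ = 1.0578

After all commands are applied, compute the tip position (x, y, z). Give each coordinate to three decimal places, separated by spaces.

initial: κ=0.6118, φ=194.53°, ℓ=3.4308
cmd 1: set ℓ=2.4707 → (κ,φ,ℓ)=(0.6118,194.53°,2.4707) → tip=(-1.4886,-0.3858,1.6317)
cmd 2: set κ=1.0578 → (κ,φ,ℓ)=(1.0578,194.53°,2.4707) → tip=(-1.7056,-0.4420,0.4763)

-1.706 -0.442 0.476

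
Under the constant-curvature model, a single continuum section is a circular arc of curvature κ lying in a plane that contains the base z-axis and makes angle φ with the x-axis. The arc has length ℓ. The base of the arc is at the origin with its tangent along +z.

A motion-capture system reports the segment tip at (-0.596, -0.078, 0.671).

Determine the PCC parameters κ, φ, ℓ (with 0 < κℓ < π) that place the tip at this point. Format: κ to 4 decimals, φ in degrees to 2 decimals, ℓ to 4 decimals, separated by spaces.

1.4813 187.46 0.9863

ρ = √(x²+y²) = √(-0.596² + -0.078²) = 0.60108
φ = atan2(y, x) mod 360° = atan2(-0.078, -0.596) = 187.4561°
|p|² = ρ² + z² = 0.60108² + 0.671² = 0.81154
κ = 2ρ / |p|² = 2×0.60108 / 0.81154 = 1.48134
θ = 2·atan2(ρ, z) = 2·atan2(0.60108, 0.671) = 1.46098 rad
ℓ = θ/κ = 1.46098/1.48134 = 0.98626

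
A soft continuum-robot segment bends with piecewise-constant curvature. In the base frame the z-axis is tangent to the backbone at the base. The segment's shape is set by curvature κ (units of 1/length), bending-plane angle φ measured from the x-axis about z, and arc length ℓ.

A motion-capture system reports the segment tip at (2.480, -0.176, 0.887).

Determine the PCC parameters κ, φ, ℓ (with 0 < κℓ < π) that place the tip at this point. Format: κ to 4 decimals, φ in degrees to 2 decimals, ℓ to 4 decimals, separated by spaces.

0.7136 355.94 3.4420

ρ = √(x²+y²) = √(2.480² + -0.176²) = 2.48624
φ = atan2(y, x) mod 360° = atan2(-0.176, 2.480) = 355.9407°
|p|² = ρ² + z² = 2.48624² + 0.887² = 6.96814
κ = 2ρ / |p|² = 2×2.48624 / 6.96814 = 0.71360
θ = 2·atan2(ρ, z) = 2·atan2(2.48624, 0.887) = 2.45622 rad
ℓ = θ/κ = 2.45622/0.71360 = 3.44200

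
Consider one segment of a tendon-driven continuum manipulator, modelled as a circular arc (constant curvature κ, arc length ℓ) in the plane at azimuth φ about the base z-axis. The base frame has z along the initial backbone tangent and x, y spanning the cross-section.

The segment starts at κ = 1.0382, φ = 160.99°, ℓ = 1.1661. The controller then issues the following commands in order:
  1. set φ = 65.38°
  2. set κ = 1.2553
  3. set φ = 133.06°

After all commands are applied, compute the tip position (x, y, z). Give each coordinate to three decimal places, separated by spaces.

initial: κ=1.0382, φ=160.99°, ℓ=1.1661
cmd 1: set φ=65.38° → (κ,φ,ℓ)=(1.0382,65.38°,1.1661) → tip=(0.2599,0.5671,0.9014)
cmd 2: set κ=1.2553 → (κ,φ,ℓ)=(1.2553,65.38°,1.1661) → tip=(0.2964,0.6469,0.7921)
cmd 3: set φ=133.06° → (κ,φ,ℓ)=(1.2553,133.06°,1.1661) → tip=(-0.4858,0.5199,0.7921)

-0.486 0.520 0.792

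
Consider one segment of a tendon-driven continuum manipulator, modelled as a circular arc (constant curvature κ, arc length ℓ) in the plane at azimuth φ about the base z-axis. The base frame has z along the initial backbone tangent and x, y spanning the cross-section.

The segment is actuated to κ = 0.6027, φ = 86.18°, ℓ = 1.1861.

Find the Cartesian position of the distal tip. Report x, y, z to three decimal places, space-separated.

θ = κ·ℓ = 0.6027 × 1.1861 = 0.71486 rad
ρ = (1 − cos θ)/κ = (1 − 0.75518)/0.6027 = 0.40620
z = sin θ / κ = 0.65551/0.6027 = 1.08763
x = ρ cos φ = 0.40620 × cos(86.18°) = 0.02706
y = ρ sin φ = 0.40620 × sin(86.18°) = 0.40530

0.027 0.405 1.088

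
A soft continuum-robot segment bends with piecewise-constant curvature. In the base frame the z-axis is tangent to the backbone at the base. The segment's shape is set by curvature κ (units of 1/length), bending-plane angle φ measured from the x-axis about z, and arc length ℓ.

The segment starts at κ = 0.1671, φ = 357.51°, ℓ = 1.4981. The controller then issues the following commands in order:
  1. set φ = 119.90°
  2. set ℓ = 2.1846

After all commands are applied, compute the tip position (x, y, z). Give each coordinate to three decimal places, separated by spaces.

-0.197 0.342 2.136

initial: κ=0.1671, φ=357.51°, ℓ=1.4981
cmd 1: set φ=119.90° → (κ,φ,ℓ)=(0.1671,119.90°,1.4981) → tip=(-0.0930,0.1617,1.4825)
cmd 2: set ℓ=2.1846 → (κ,φ,ℓ)=(0.1671,119.90°,2.1846) → tip=(-0.1966,0.3418,2.1364)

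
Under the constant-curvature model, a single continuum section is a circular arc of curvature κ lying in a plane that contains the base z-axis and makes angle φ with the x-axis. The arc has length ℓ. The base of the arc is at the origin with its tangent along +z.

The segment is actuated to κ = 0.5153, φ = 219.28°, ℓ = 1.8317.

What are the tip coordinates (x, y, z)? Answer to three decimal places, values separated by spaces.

θ = κ·ℓ = 0.5153 × 1.8317 = 0.94388 rad
ρ = (1 − cos θ)/κ = (1 − 0.58665)/0.5153 = 0.80215
z = sin θ / κ = 0.80984/0.5153 = 1.57158
x = ρ cos φ = 0.80215 × cos(219.28°) = -0.62091
y = ρ sin φ = 0.80215 × sin(219.28°) = -0.50785

-0.621 -0.508 1.572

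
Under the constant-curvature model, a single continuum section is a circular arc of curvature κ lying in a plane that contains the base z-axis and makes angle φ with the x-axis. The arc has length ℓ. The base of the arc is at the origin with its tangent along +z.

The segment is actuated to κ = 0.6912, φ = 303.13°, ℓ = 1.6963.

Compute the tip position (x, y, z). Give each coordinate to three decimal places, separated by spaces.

θ = κ·ℓ = 0.6912 × 1.6963 = 1.17248 rad
ρ = (1 − cos θ)/κ = (1 − 0.38786)/0.6912 = 0.88561
z = sin θ / κ = 0.92172/0.6912 = 1.33350
x = ρ cos φ = 0.88561 × cos(303.13°) = 0.48402
y = ρ sin φ = 0.88561 × sin(303.13°) = -0.74164

0.484 -0.742 1.334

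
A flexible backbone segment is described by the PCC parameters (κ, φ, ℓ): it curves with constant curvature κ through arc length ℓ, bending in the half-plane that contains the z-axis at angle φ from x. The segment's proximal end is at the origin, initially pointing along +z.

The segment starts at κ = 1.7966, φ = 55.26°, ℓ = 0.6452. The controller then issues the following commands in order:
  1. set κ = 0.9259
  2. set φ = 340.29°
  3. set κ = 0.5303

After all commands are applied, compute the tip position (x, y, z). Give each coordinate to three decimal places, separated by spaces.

0.103 -0.037 0.633

initial: κ=1.7966, φ=55.26°, ℓ=0.6452
cmd 1: set κ=0.9259 → (κ,φ,ℓ)=(0.9259,55.26°,0.6452) → tip=(0.1066,0.1537,0.6075)
cmd 2: set φ=340.29° → (κ,φ,ℓ)=(0.9259,340.29°,0.6452) → tip=(0.1761,-0.0631,0.6075)
cmd 3: set κ=0.5303 → (κ,φ,ℓ)=(0.5303,340.29°,0.6452) → tip=(0.1029,-0.0369,0.6327)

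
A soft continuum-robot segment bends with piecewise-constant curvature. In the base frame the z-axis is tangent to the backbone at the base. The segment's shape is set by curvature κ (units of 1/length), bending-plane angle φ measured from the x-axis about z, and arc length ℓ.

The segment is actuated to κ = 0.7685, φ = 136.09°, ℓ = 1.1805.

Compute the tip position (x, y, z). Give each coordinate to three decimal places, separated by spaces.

θ = κ·ℓ = 0.7685 × 1.1805 = 0.90721 rad
ρ = (1 − cos θ)/κ = (1 − 0.61594)/0.7685 = 0.49975
z = sin θ / κ = 0.78779/0.7685 = 1.02510
x = ρ cos φ = 0.49975 × cos(136.09°) = -0.36003
y = ρ sin φ = 0.49975 × sin(136.09°) = 0.34659

-0.360 0.347 1.025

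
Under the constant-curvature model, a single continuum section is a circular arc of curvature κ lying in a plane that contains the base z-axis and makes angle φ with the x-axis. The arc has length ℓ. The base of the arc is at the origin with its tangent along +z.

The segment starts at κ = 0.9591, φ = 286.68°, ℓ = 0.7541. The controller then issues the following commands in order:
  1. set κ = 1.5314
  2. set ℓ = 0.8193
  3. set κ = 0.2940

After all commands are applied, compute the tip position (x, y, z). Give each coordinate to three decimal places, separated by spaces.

0.028 -0.094 0.811

initial: κ=0.9591, φ=286.68°, ℓ=0.7541
cmd 1: set κ=1.5314 → (κ,φ,ℓ)=(1.5314,286.68°,0.7541) → tip=(0.1117,-0.3728,0.5973)
cmd 2: set ℓ=0.8193 → (κ,φ,ℓ)=(1.5314,286.68°,0.8193) → tip=(0.1292,-0.4311,0.6206)
cmd 3: set κ=0.2940 → (κ,φ,ℓ)=(0.2940,286.68°,0.8193) → tip=(0.0282,-0.0941,0.8114)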